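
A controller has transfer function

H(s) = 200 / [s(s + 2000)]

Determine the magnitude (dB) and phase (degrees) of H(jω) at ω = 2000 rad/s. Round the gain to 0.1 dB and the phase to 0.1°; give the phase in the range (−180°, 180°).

-89.0 dB, -135.0°

At s = jω = j2000:
pole (s+2000): 2000 + j2000 → |·| = √(2000²+2000²) = √8000000 ≈ 2828.4, ∠ = arctan(2000/2000) ≈ 45.00°
pole at origin: |s| = 2000, ∠ = 90.00° (in denominator)
|H| = 200 / 5.6568e+06 ≈ 3.5356e-05
Gain = 20 log₁₀(3.5356e-05) ≈ -89.03 dB
∠H = 0.00° − 135.00° = -135.00°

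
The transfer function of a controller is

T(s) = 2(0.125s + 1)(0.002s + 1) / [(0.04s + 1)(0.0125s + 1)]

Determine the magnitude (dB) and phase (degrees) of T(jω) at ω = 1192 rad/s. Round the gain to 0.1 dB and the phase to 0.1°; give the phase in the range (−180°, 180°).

At ω = 1192 rad/s:
zero (1 + j1192·0.125) = 1 + j149 → |·| ≈ 149, ∠ ≈ 89.62°
zero (1 + j1192·0.002) = 1 + j2.384 → |·| ≈ 2.5852, ∠ ≈ 67.24°
pole (1 + j1192·0.04) = 1 + j47.68 → |·| ≈ 47.69, ∠ ≈ 88.80°
pole (1 + j1192·0.0125) = 1 + j14.9 → |·| ≈ 14.934, ∠ ≈ 86.16°
|T| = 2 · 149 · 2.5852 / (47.69 · 14.934) ≈ 1.0817
Gain = 20 log₁₀(1.0817) ≈ 0.68 dB
∠T = (89.62° + 67.24°) − (88.80° + 86.16°) = -18.10°

0.7 dB, -18.1°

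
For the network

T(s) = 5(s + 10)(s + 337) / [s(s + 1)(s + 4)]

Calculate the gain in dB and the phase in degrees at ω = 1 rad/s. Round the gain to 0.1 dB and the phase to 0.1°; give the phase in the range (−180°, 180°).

At s = jω = j1:
zero (s+10): 10 + j1 → |·| = √(10²+1²) = √101 ≈ 10.05, ∠ = arctan(1/10) ≈ 5.71°
zero (s+337): 337 + j1 → |·| = √(337²+1²) = √113570 ≈ 337, ∠ = arctan(1/337) ≈ 0.17°
pole (s+1): 1 + j1 → |·| = √(1²+1²) = √2 ≈ 1.4142, ∠ = arctan(1/1) ≈ 45.00°
pole (s+4): 4 + j1 → |·| = √(4²+1²) = √17 ≈ 4.1231, ∠ = arctan(1/4) ≈ 14.04°
pole at origin: |s| = 1, ∠ = 90.00° (in denominator)
|T| = 5 · 3386.9 / 5.8309 ≈ 2904.3
Gain = 20 log₁₀(2904.3) ≈ 69.26 dB
∠T = 5.88° − 149.04° = -143.16°

69.3 dB, -143.2°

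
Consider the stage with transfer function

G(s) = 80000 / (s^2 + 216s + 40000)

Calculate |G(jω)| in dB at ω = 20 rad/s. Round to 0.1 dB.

At s = jω = j20:
quadratic: (j20)² + 216·j20 + 40000 = 39600 + j4320 → |·| ≈ 39835, ∠ ≈ 6.23°
|G| = 80000 / 39835 ≈ 2.0083
Gain = 20 log₁₀(2.0083) ≈ 6.06 dB

6.1 dB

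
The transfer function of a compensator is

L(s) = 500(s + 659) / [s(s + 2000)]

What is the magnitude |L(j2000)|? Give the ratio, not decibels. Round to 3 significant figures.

At s = jω = j2000:
zero (s+659): 659 + j2000 → |·| = √(659²+2000²) = √4434281 ≈ 2105.8, ∠ = arctan(2000/659) ≈ 71.76°
pole (s+2000): 2000 + j2000 → |·| = √(2000²+2000²) = √8000000 ≈ 2828.4, ∠ = arctan(2000/2000) ≈ 45.00°
pole at origin: |s| = 2000, ∠ = 90.00° (in denominator)
|L| = 500 · 2105.8 / 5.6568e+06 ≈ 0.18613

0.186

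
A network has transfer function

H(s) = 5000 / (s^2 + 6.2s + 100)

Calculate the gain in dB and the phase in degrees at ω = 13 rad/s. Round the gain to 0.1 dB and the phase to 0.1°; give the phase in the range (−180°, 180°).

At s = jω = j13:
quadratic: (j13)² + 6.2·j13 + 100 = -69 + j80.6 → |·| ≈ 106.1, ∠ ≈ 130.57°
|H| = 5000 / 106.1 ≈ 47.125
Gain = 20 log₁₀(47.125) ≈ 33.47 dB
∠H = 0.00° − 130.57° = -130.57°

33.5 dB, -130.6°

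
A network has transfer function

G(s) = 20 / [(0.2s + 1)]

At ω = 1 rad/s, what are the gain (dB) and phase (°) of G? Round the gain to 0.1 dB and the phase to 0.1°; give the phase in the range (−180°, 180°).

At ω = 1 rad/s:
pole (1 + j1·0.2) = 1 + j0.2 → |·| ≈ 1.0198, ∠ ≈ 11.31°
|G| = 20 · 1 / (1.0198) ≈ 19.612
Gain = 20 log₁₀(19.612) ≈ 25.85 dB
∠G = (0°) − (11.31°) = -11.31°

25.9 dB, -11.3°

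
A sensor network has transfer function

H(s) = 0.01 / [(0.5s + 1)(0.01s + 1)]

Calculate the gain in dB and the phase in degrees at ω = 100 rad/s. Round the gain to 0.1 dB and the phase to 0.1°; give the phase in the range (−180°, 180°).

At ω = 100 rad/s:
pole (1 + j100·0.5) = 1 + j50 → |·| ≈ 50.01, ∠ ≈ 88.85°
pole (1 + j100·0.01) = 1 + j1 → |·| ≈ 1.4142, ∠ ≈ 45.00°
|H| = 0.01 · 1 / (50.01 · 1.4142) ≈ 0.00014139
Gain = 20 log₁₀(0.00014139) ≈ -76.99 dB
∠H = (0°) − (88.85° + 45.00°) = -133.85°

-77.0 dB, -133.9°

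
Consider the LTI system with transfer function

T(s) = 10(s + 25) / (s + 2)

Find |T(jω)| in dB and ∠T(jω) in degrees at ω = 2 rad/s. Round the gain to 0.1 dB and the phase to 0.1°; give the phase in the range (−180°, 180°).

At s = jω = j2:
zero (s+25): 25 + j2 → |·| = √(25²+2²) = √629 ≈ 25.08, ∠ = arctan(2/25) ≈ 4.57°
pole (s+2): 2 + j2 → |·| = √(2²+2²) = √8 ≈ 2.8284, ∠ = arctan(2/2) ≈ 45.00°
|T| = 10 · 25.08 / 2.8284 ≈ 88.672
Gain = 20 log₁₀(88.672) ≈ 38.96 dB
∠T = 4.57° − 45.00° = -40.43°

39.0 dB, -40.4°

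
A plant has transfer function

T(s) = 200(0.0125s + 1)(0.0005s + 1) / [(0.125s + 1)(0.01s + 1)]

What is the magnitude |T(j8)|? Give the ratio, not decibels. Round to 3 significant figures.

142

At ω = 8 rad/s:
zero (1 + j8·0.0125) = 1 + j0.1 → |·| ≈ 1.005, ∠ ≈ 5.71°
zero (1 + j8·0.0005) = 1 + j0.004 → |·| ≈ 1, ∠ ≈ 0.23°
pole (1 + j8·0.125) = 1 + j1 → |·| ≈ 1.4142, ∠ ≈ 45.00°
pole (1 + j8·0.01) = 1 + j0.08 → |·| ≈ 1.0032, ∠ ≈ 4.57°
|T| = 200 · 1.005 · 1 / (1.4142 · 1.0032) ≈ 141.68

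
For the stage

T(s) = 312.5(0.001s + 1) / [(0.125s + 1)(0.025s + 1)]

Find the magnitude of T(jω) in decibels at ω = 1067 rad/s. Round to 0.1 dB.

At ω = 1067 rad/s:
zero (1 + j1067·0.001) = 1 + j1.067 → |·| ≈ 1.4624, ∠ ≈ 46.86°
pole (1 + j1067·0.125) = 1 + j133.375 → |·| ≈ 133.38, ∠ ≈ 89.57°
pole (1 + j1067·0.025) = 1 + j26.675 → |·| ≈ 26.694, ∠ ≈ 87.85°
|T| = 312.5 · 1.4624 / (133.38 · 26.694) ≈ 0.12835
Gain = 20 log₁₀(0.12835) ≈ -17.83 dB

-17.8 dB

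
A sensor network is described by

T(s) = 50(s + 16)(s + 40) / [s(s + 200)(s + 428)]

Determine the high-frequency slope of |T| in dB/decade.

Each pole contributes −20 dB/decade at high frequency; each zero contributes +20 dB/decade.
Net: 2 zero(s) − 3 pole(s) → -20 dB/decade.

-20 dB/decade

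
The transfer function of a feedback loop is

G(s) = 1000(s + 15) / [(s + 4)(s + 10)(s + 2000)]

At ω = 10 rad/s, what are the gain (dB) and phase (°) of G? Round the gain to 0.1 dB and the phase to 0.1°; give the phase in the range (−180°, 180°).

-24.6 dB, -79.8°

At s = jω = j10:
zero (s+15): 15 + j10 → |·| = √(15²+10²) = √325 ≈ 18.028, ∠ = arctan(10/15) ≈ 33.69°
pole (s+4): 4 + j10 → |·| = √(4²+10²) = √116 ≈ 10.77, ∠ = arctan(10/4) ≈ 68.20°
pole (s+10): 10 + j10 → |·| = √(10²+10²) = √200 ≈ 14.142, ∠ = arctan(10/10) ≈ 45.00°
pole (s+2000): 2000 + j10 → |·| = √(2000²+10²) = √4000100 ≈ 2000, ∠ = arctan(10/2000) ≈ 0.29°
|G| = 1000 · 18.028 / 3.0462e+05 ≈ 0.059182
Gain = 20 log₁₀(0.059182) ≈ -24.56 dB
∠G = 33.69° − 113.49° = -79.80°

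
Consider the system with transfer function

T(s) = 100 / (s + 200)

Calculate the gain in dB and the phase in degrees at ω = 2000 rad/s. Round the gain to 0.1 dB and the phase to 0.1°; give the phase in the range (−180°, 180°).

At s = jω = j2000:
pole (s+200): 200 + j2000 → |·| = √(200²+2000²) = √4040000 ≈ 2010, ∠ = arctan(2000/200) ≈ 84.29°
|T| = 100 / 2010 ≈ 0.049751
Gain = 20 log₁₀(0.049751) ≈ -26.06 dB
∠T = 0.00° − 84.29° = -84.29°

-26.1 dB, -84.3°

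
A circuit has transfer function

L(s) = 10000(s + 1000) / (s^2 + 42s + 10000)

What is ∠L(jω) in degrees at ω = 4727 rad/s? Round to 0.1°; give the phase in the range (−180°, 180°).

At s = jω = j4727:
zero (s+1000): 1000 + j4727 → |·| = √(1000²+4727²) = √23344529 ≈ 4831.6, ∠ = arctan(4727/1000) ≈ 78.06°
quadratic: (j4727)² + 42·j4727 + 10000 = -22334529 + j198534 → |·| ≈ 2.2335e+07, ∠ ≈ 179.49°
∠L = 78.06° − 179.49° = -101.43°

-101.4°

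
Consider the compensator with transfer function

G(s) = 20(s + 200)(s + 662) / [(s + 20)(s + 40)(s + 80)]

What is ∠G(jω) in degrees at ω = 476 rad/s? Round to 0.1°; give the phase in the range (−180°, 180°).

-150.3°

At s = jω = j476:
zero (s+200): 200 + j476 → |·| = √(200²+476²) = √266576 ≈ 516.31, ∠ = arctan(476/200) ≈ 67.21°
zero (s+662): 662 + j476 → |·| = √(662²+476²) = √664820 ≈ 815.36, ∠ = arctan(476/662) ≈ 35.72°
pole (s+20): 20 + j476 → |·| = √(20²+476²) = √226976 ≈ 476.42, ∠ = arctan(476/20) ≈ 87.59°
pole (s+40): 40 + j476 → |·| = √(40²+476²) = √228176 ≈ 477.68, ∠ = arctan(476/40) ≈ 85.20°
pole (s+80): 80 + j476 → |·| = √(80²+476²) = √232976 ≈ 482.68, ∠ = arctan(476/80) ≈ 80.46°
∠G = 102.93° − 253.25° = -150.32°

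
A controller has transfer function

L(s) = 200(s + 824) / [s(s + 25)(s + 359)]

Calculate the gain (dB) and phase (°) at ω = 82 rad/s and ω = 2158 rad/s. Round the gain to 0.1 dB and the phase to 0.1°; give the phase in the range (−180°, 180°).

At s = jω = j82:
zero (s+824): 824 + j82 → |·| = √(824²+82²) = √685700 ≈ 828.07, ∠ = arctan(82/824) ≈ 5.68°
pole (s+25): 25 + j82 → |·| = √(25²+82²) = √7349 ≈ 85.726, ∠ = arctan(82/25) ≈ 73.04°
pole (s+359): 359 + j82 → |·| = √(359²+82²) = √135605 ≈ 368.25, ∠ = arctan(82/359) ≈ 12.87°
pole at origin: |s| = 82, ∠ = 90.00° (in denominator)
|L| = 200 · 828.07 / 2.5886e+06 ≈ 0.063978
Gain = 20 log₁₀(0.063978) ≈ -23.88 dB
∠L = 5.68° − 175.91° = -170.23°

At s = jω = j2158:
zero (s+824): 824 + j2158 → |·| = √(824²+2158²) = √5335940 ≈ 2310, ∠ = arctan(2158/824) ≈ 69.10°
pole (s+25): 25 + j2158 → |·| = √(25²+2158²) = √4657589 ≈ 2158.1, ∠ = arctan(2158/25) ≈ 89.34°
pole (s+359): 359 + j2158 → |·| = √(359²+2158²) = √4785845 ≈ 2187.7, ∠ = arctan(2158/359) ≈ 80.55°
pole at origin: |s| = 2158, ∠ = 90.00° (in denominator)
|L| = 200 · 2310 / 1.0189e+10 ≈ 4.5343e-05
Gain = 20 log₁₀(4.5343e-05) ≈ -86.87 dB
∠L = 69.10° − 259.89° = -190.79° ≡ 169.21° (principal value)

ω = 82: -23.9 dB, -170.2°; ω = 2158: -86.9 dB, 169.2°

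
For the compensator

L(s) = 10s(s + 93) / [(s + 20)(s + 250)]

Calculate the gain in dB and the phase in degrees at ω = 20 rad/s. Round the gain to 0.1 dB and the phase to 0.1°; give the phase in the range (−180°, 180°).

8.6 dB, 52.6°

At s = jω = j20:
zero (s+93): 93 + j20 → |·| = √(93²+20²) = √9049 ≈ 95.126, ∠ = arctan(20/93) ≈ 12.14°
zero at origin: s = j20 → |·| = 20, ∠ = 90.00°
pole (s+20): 20 + j20 → |·| = √(20²+20²) = √800 ≈ 28.284, ∠ = arctan(20/20) ≈ 45.00°
pole (s+250): 250 + j20 → |·| = √(250²+20²) = √62900 ≈ 250.8, ∠ = arctan(20/250) ≈ 4.57°
|L| = 10 · 1902.5 / 7093.6 ≈ 2.682
Gain = 20 log₁₀(2.682) ≈ 8.57 dB
∠L = 102.14° − 49.57° = 52.57°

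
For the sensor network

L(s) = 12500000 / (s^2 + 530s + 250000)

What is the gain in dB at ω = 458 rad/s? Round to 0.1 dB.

34.1 dB

At s = jω = j458:
quadratic: (j458)² + 530·j458 + 250000 = 40236 + j242740 → |·| ≈ 2.4605e+05, ∠ ≈ 80.59°
|L| = 12500000 / 2.4605e+05 ≈ 50.803
Gain = 20 log₁₀(50.803) ≈ 34.12 dB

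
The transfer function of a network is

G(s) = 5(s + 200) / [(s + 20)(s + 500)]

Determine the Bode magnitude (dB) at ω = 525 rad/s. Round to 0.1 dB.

-42.6 dB

At s = jω = j525:
zero (s+200): 200 + j525 → |·| = √(200²+525²) = √315625 ≈ 561.81, ∠ = arctan(525/200) ≈ 69.15°
pole (s+20): 20 + j525 → |·| = √(20²+525²) = √276025 ≈ 525.38, ∠ = arctan(525/20) ≈ 87.82°
pole (s+500): 500 + j525 → |·| = √(500²+525²) = √525625 ≈ 725, ∠ = arctan(525/500) ≈ 46.40°
|G| = 5 · 561.81 / 3.809e+05 ≈ 0.0073748
Gain = 20 log₁₀(0.0073748) ≈ -42.64 dB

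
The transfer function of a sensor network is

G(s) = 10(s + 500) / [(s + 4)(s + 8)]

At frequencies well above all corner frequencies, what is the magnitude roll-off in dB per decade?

-20 dB/decade

Each pole contributes −20 dB/decade at high frequency; each zero contributes +20 dB/decade.
Net: 1 zero(s) − 2 pole(s) → -20 dB/decade.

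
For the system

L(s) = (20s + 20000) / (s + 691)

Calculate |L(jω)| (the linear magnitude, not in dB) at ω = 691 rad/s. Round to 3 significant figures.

24.9

Substitute s = j691:
Numerator: 20(j691) + 20000 = 20000 + j13820
Denominator: (j691) + 691 = 691 + j691
|N| = √(20000² + 13820²) ≈ 24310, ∠N ≈ 34.64°
|D| = √(691² + 691²) ≈ 977.22, ∠D ≈ 45.00°
|L| = 24310 / 977.22 ≈ 24.877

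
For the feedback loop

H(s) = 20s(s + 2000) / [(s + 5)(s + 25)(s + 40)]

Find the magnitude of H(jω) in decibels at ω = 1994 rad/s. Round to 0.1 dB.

-37.0 dB

At s = jω = j1994:
zero (s+2000): 2000 + j1994 → |·| = √(2000²+1994²) = √7976036 ≈ 2824.2, ∠ = arctan(1994/2000) ≈ 44.91°
zero at origin: s = j1994 → |·| = 1994, ∠ = 90.00°
pole (s+5): 5 + j1994 → |·| = √(5²+1994²) = √3976061 ≈ 1994, ∠ = arctan(1994/5) ≈ 89.86°
pole (s+25): 25 + j1994 → |·| = √(25²+1994²) = √3976661 ≈ 1994.2, ∠ = arctan(1994/25) ≈ 89.28°
pole (s+40): 40 + j1994 → |·| = √(40²+1994²) = √3977636 ≈ 1994.4, ∠ = arctan(1994/40) ≈ 88.85°
|H| = 20 · 5.6315e+06 / 7.9306e+09 ≈ 0.014202
Gain = 20 log₁₀(0.014202) ≈ -36.95 dB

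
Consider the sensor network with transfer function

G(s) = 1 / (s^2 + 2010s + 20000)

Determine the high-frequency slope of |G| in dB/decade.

-40 dB/decade

Each pole contributes −20 dB/decade at high frequency; each zero contributes +20 dB/decade.
Net: 0 zero(s) − 2 pole(s) → -40 dB/decade.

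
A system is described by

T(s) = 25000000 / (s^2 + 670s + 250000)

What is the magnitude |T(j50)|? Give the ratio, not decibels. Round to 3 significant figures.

At s = jω = j50:
quadratic: (j50)² + 670·j50 + 250000 = 247500 + j33500 → |·| ≈ 2.4976e+05, ∠ ≈ 7.71°
|T| = 25000000 / 2.4976e+05 ≈ 100.1

100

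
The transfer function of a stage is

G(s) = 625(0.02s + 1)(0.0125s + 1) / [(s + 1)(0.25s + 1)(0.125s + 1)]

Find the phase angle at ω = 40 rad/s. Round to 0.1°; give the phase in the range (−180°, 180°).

173.7°

At ω = 40 rad/s:
zero (1 + j40·0.02) = 1 + j0.8 → |·| ≈ 1.2806, ∠ ≈ 38.66°
zero (1 + j40·0.0125) = 1 + j0.5 → |·| ≈ 1.118, ∠ ≈ 26.57°
pole (1 + j40·1) = 1 + j40 → |·| ≈ 40.012, ∠ ≈ 88.57°
pole (1 + j40·0.25) = 1 + j10 → |·| ≈ 10.05, ∠ ≈ 84.29°
pole (1 + j40·0.125) = 1 + j5 → |·| ≈ 5.099, ∠ ≈ 78.69°
∠G = (38.66° + 26.57°) − (88.57° + 84.29° + 78.69°) = -186.32° ≡ 173.68° (principal value)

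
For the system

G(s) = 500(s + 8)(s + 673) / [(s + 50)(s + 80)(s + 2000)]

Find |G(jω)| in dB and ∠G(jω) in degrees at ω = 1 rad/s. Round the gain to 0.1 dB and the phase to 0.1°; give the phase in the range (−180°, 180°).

-9.4 dB, 5.3°

At s = jω = j1:
zero (s+8): 8 + j1 → |·| = √(8²+1²) = √65 ≈ 8.0623, ∠ = arctan(1/8) ≈ 7.13°
zero (s+673): 673 + j1 → |·| = √(673²+1²) = √452930 ≈ 673, ∠ = arctan(1/673) ≈ 0.09°
pole (s+50): 50 + j1 → |·| = √(50²+1²) = √2501 ≈ 50.01, ∠ = arctan(1/50) ≈ 1.15°
pole (s+80): 80 + j1 → |·| = √(80²+1²) = √6401 ≈ 80.006, ∠ = arctan(1/80) ≈ 0.72°
pole (s+2000): 2000 + j1 → |·| = √(2000²+1²) = √4000001 ≈ 2000, ∠ = arctan(1/2000) ≈ 0.03°
|G| = 500 · 5425.9 / 8.0022e+06 ≈ 0.33903
Gain = 20 log₁₀(0.33903) ≈ -9.40 dB
∠G = 7.22° − 1.90° = 5.32°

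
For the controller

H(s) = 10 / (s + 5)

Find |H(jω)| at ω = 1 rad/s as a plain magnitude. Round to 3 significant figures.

1.96

Substitute s = j1:
Numerator: 10 = 10 + j0
Denominator: (j1) + 5 = 5 + j1
|N| = √(10² + 0²) ≈ 10, ∠N ≈ 0.00°
|D| = √(5² + 1²) ≈ 5.099, ∠D ≈ 11.31°
|H| = 10 / 5.099 ≈ 1.9612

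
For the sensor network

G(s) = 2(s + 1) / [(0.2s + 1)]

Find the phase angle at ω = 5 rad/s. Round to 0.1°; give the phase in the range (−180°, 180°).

At ω = 5 rad/s:
zero (1 + j5·1) = 1 + j5 → |·| ≈ 5.099, ∠ ≈ 78.69°
pole (1 + j5·0.2) = 1 + j1 → |·| ≈ 1.4142, ∠ ≈ 45.00°
∠G = (78.69°) − (45.00°) = 33.69°

33.7°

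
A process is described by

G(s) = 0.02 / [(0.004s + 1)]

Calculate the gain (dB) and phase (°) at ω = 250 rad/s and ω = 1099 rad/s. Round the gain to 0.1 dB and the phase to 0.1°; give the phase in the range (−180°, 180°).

ω = 250: -37.0 dB, -45.0°; ω = 1099: -47.1 dB, -77.2°

At ω = 250 rad/s:
pole (1 + j250·0.004) = 1 + j1 → |·| ≈ 1.4142, ∠ ≈ 45.00°
|G| = 0.02 · 1 / (1.4142) ≈ 0.014142
Gain = 20 log₁₀(0.014142) ≈ -36.99 dB
∠G = (0°) − (45.00°) = -45.00°

At ω = 1099 rad/s:
pole (1 + j1099·0.004) = 1 + j4.396 → |·| ≈ 4.5083, ∠ ≈ 77.18°
|G| = 0.02 · 1 / (4.5083) ≈ 0.0044363
Gain = 20 log₁₀(0.0044363) ≈ -47.06 dB
∠G = (0°) − (77.18°) = -77.18°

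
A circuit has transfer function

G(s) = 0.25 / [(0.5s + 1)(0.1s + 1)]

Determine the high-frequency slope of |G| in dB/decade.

-40 dB/decade

Each pole contributes −20 dB/decade at high frequency; each zero contributes +20 dB/decade.
Net: 0 zero(s) − 2 pole(s) → -40 dB/decade.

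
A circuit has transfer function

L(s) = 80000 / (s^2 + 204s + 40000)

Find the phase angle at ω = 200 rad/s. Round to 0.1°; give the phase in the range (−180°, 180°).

-90.0°

At s = jω = j200:
quadratic: (j200)² + 204·j200 + 40000 = 0 + j40800 → |·| ≈ 40800, ∠ ≈ 90.00°
∠L = 0.00° − 90.00° = -90.00°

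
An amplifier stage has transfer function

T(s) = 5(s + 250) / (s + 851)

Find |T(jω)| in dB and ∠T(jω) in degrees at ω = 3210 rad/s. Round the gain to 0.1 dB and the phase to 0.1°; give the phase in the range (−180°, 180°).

At s = jω = j3210:
zero (s+250): 250 + j3210 → |·| = √(250²+3210²) = √10366600 ≈ 3219.7, ∠ = arctan(3210/250) ≈ 85.55°
pole (s+851): 851 + j3210 → |·| = √(851²+3210²) = √11028301 ≈ 3320.9, ∠ = arctan(3210/851) ≈ 75.15°
|T| = 5 · 3219.7 / 3320.9 ≈ 4.8476
Gain = 20 log₁₀(4.8476) ≈ 13.71 dB
∠T = 85.55° − 75.15° = 10.40°

13.7 dB, 10.4°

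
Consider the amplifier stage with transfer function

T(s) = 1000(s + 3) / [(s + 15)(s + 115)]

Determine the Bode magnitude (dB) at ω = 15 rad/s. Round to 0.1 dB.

At s = jω = j15:
zero (s+3): 3 + j15 → |·| = √(3²+15²) = √234 ≈ 15.297, ∠ = arctan(15/3) ≈ 78.69°
pole (s+15): 15 + j15 → |·| = √(15²+15²) = √450 ≈ 21.213, ∠ = arctan(15/15) ≈ 45.00°
pole (s+115): 115 + j15 → |·| = √(115²+15²) = √13450 ≈ 115.97, ∠ = arctan(15/115) ≈ 7.43°
|T| = 1000 · 15.297 / 2460.1 ≈ 6.218
Gain = 20 log₁₀(6.218) ≈ 15.87 dB

15.9 dB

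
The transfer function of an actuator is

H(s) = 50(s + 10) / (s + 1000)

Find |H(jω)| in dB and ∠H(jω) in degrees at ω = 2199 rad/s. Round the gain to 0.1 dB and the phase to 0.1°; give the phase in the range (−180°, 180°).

33.2 dB, 24.2°

At s = jω = j2199:
zero (s+10): 10 + j2199 → |·| = √(10²+2199²) = √4835701 ≈ 2199, ∠ = arctan(2199/10) ≈ 89.74°
pole (s+1000): 1000 + j2199 → |·| = √(1000²+2199²) = √5835601 ≈ 2415.7, ∠ = arctan(2199/1000) ≈ 65.55°
|H| = 50 · 2199 / 2415.7 ≈ 45.515
Gain = 20 log₁₀(45.515) ≈ 33.16 dB
∠H = 89.74° − 65.55° = 24.19°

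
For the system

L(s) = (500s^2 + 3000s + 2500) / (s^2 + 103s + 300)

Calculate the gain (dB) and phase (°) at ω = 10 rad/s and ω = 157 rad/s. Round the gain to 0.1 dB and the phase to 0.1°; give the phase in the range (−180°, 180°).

ω = 10: 34.6 dB, 68.7°; ω = 157: 52.5 dB, 31.4°

Substitute s = j10:
Numerator: 500(j10)^2 + 3000(j10) + 2500 = -47500 + j30000
Denominator: (j10)^2 + 103(j10) + 300 = 200 + j1030
|N| = √(47500² + 30000²) ≈ 56181, ∠N ≈ 147.72°
|D| = √(200² + 1030²) ≈ 1049.2, ∠D ≈ 79.01°
|L| = 56181 / 1049.2 ≈ 53.547
Gain = 20 log₁₀(53.547) ≈ 34.57 dB
∠L = 147.72° − 79.01° = 68.71°

Substitute s = j157:
Numerator: 500(j157)^2 + 3000(j157) + 2500 = -12322000 + j471000
Denominator: (j157)^2 + 103(j157) + 300 = -24349 + j16171
|N| = √(12322000² + 471000²) ≈ 1.2331e+07, ∠N ≈ 177.81°
|D| = √(24349² + 16171²) ≈ 29230, ∠D ≈ 146.41°
|L| = 1.2331e+07 / 29230 ≈ 421.86
Gain = 20 log₁₀(421.86) ≈ 52.50 dB
∠L = 177.81° − 146.41° = 31.40°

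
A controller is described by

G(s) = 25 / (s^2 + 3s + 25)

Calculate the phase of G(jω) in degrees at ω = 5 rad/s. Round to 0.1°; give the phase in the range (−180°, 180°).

At s = jω = j5:
quadratic: (j5)² + 3·j5 + 25 = 0 + j15 → |·| ≈ 15, ∠ ≈ 90.00°
∠G = 0.00° − 90.00° = -90.00°

-90.0°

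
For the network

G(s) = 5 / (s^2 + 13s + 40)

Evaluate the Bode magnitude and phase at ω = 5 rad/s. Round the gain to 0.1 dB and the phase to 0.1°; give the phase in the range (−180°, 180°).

-22.5 dB, -77.0°

Substitute s = j5:
Numerator: 5 = 5 + j0
Denominator: (j5)^2 + 13(j5) + 40 = 15 + j65
|N| = √(5² + 0²) ≈ 5, ∠N ≈ 0.00°
|D| = √(15² + 65²) ≈ 66.708, ∠D ≈ 77.01°
|G| = 5 / 66.708 ≈ 0.074954
Gain = 20 log₁₀(0.074954) ≈ -22.50 dB
∠G = 0.00° − 77.01° = -77.01°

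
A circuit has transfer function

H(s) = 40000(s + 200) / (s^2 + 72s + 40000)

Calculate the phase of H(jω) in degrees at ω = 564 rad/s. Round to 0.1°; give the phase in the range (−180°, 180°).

At s = jω = j564:
zero (s+200): 200 + j564 → |·| = √(200²+564²) = √358096 ≈ 598.41, ∠ = arctan(564/200) ≈ 70.47°
quadratic: (j564)² + 72·j564 + 40000 = -278096 + j40608 → |·| ≈ 2.8105e+05, ∠ ≈ 171.69°
∠H = 70.47° − 171.69° = -101.22°

-101.2°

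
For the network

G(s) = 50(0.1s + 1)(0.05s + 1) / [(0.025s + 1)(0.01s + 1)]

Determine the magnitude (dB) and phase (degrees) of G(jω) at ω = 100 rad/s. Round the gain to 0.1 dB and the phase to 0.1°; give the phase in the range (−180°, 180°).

At ω = 100 rad/s:
zero (1 + j100·0.1) = 1 + j10 → |·| ≈ 10.05, ∠ ≈ 84.29°
zero (1 + j100·0.05) = 1 + j5 → |·| ≈ 5.099, ∠ ≈ 78.69°
pole (1 + j100·0.025) = 1 + j2.5 → |·| ≈ 2.6926, ∠ ≈ 68.20°
pole (1 + j100·0.01) = 1 + j1 → |·| ≈ 1.4142, ∠ ≈ 45.00°
|G| = 50 · 10.05 · 5.099 / (2.6926 · 1.4142) ≈ 672.88
Gain = 20 log₁₀(672.88) ≈ 56.56 dB
∠G = (84.29° + 78.69°) − (68.20° + 45.00°) = 49.78°

56.6 dB, 49.8°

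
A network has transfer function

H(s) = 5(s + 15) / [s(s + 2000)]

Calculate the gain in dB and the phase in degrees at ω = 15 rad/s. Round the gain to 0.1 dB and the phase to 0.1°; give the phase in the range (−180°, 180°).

-49.0 dB, -45.4°

At s = jω = j15:
zero (s+15): 15 + j15 → |·| = √(15²+15²) = √450 ≈ 21.213, ∠ = arctan(15/15) ≈ 45.00°
pole (s+2000): 2000 + j15 → |·| = √(2000²+15²) = √4000225 ≈ 2000.1, ∠ = arctan(15/2000) ≈ 0.43°
pole at origin: |s| = 15, ∠ = 90.00° (in denominator)
|H| = 5 · 21.213 / 30002 ≈ 0.0035353
Gain = 20 log₁₀(0.0035353) ≈ -49.03 dB
∠H = 45.00° − 90.43° = -45.43°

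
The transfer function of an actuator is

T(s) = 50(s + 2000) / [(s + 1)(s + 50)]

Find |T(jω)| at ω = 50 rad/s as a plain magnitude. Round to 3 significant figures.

28.3

At s = jω = j50:
zero (s+2000): 2000 + j50 → |·| = √(2000²+50²) = √4002500 ≈ 2000.6, ∠ = arctan(50/2000) ≈ 1.43°
pole (s+1): 1 + j50 → |·| = √(1²+50²) = √2501 ≈ 50.01, ∠ = arctan(50/1) ≈ 88.85°
pole (s+50): 50 + j50 → |·| = √(50²+50²) = √5000 ≈ 70.711, ∠ = arctan(50/50) ≈ 45.00°
|T| = 50 · 2000.6 / 3536.3 ≈ 28.287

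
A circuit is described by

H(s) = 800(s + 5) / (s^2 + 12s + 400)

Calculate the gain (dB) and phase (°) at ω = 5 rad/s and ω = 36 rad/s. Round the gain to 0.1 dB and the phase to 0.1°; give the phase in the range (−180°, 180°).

ω = 5: 23.5 dB, 35.9°; ω = 36: 29.3 dB, -72.2°

At s = jω = j5:
zero (s+5): 5 + j5 → |·| = √(5²+5²) = √50 ≈ 7.0711, ∠ = arctan(5/5) ≈ 45.00°
quadratic: (j5)² + 12·j5 + 400 = 375 + j60 → |·| ≈ 379.77, ∠ ≈ 9.09°
|H| = 800 · 7.0711 / 379.77 ≈ 14.896
Gain = 20 log₁₀(14.896) ≈ 23.46 dB
∠H = 45.00° − 9.09° = 35.91°

At s = jω = j36:
zero (s+5): 5 + j36 → |·| = √(5²+36²) = √1321 ≈ 36.346, ∠ = arctan(36/5) ≈ 82.09°
quadratic: (j36)² + 12·j36 + 400 = -896 + j432 → |·| ≈ 994.71, ∠ ≈ 154.26°
|H| = 800 · 36.346 / 994.71 ≈ 29.231
Gain = 20 log₁₀(29.231) ≈ 29.32 dB
∠H = 82.09° − 154.26° = -72.17°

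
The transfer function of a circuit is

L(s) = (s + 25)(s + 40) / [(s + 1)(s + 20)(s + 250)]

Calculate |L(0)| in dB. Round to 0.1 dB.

-14.0 dB

L(0) = 1·25·40 / (1·20·250) = 0.2
20 log₁₀(0.2) ≈ -13.98 dB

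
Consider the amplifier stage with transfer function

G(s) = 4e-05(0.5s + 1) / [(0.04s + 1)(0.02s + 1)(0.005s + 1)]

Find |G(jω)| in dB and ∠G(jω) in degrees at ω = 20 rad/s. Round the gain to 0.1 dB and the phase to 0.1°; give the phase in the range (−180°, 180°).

-70.8 dB, 18.1°

At ω = 20 rad/s:
zero (1 + j20·0.5) = 1 + j10 → |·| ≈ 10.05, ∠ ≈ 84.29°
pole (1 + j20·0.04) = 1 + j0.8 → |·| ≈ 1.2806, ∠ ≈ 38.66°
pole (1 + j20·0.02) = 1 + j0.4 → |·| ≈ 1.077, ∠ ≈ 21.80°
pole (1 + j20·0.005) = 1 + j0.1 → |·| ≈ 1.005, ∠ ≈ 5.71°
|G| = 4e-05 · 10.05 / (1.2806 · 1.077 · 1.005) ≈ 0.00029002
Gain = 20 log₁₀(0.00029002) ≈ -70.75 dB
∠G = (84.29°) − (38.66° + 21.80° + 5.71°) = 18.12°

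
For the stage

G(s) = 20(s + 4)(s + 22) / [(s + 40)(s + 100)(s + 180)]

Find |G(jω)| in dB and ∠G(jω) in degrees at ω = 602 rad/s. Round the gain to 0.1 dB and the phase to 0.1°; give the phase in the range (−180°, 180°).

-30.1 dB, -62.6°

At s = jω = j602:
zero (s+4): 4 + j602 → |·| = √(4²+602²) = √362420 ≈ 602.01, ∠ = arctan(602/4) ≈ 89.62°
zero (s+22): 22 + j602 → |·| = √(22²+602²) = √362888 ≈ 602.4, ∠ = arctan(602/22) ≈ 87.91°
pole (s+40): 40 + j602 → |·| = √(40²+602²) = √364004 ≈ 603.33, ∠ = arctan(602/40) ≈ 86.20°
pole (s+100): 100 + j602 → |·| = √(100²+602²) = √372404 ≈ 610.25, ∠ = arctan(602/100) ≈ 80.57°
pole (s+180): 180 + j602 → |·| = √(180²+602²) = √394804 ≈ 628.33, ∠ = arctan(602/180) ≈ 73.35°
|G| = 20 · 3.6265e+05 / 2.3134e+08 ≈ 0.031352
Gain = 20 log₁₀(0.031352) ≈ -30.07 dB
∠G = 177.53° − 240.12° = -62.59°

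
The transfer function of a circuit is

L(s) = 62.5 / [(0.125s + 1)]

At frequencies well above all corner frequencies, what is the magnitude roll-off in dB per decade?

-20 dB/decade

Each pole contributes −20 dB/decade at high frequency; each zero contributes +20 dB/decade.
Net: 0 zero(s) − 1 pole(s) → -20 dB/decade.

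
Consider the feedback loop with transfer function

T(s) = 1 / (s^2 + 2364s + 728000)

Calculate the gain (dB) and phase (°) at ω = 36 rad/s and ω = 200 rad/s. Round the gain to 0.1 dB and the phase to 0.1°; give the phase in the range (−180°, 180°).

ω = 36: -117.3 dB, -6.7°; ω = 200: -118.4 dB, -34.5°

Substitute s = j36:
Numerator: 1 = 1 + j0
Denominator: (j36)^2 + 2364(j36) + 728000 = 726704 + j85104
|N| = √(1² + 0²) ≈ 1, ∠N ≈ 0.00°
|D| = √(726704² + 85104²) ≈ 7.3167e+05, ∠D ≈ 6.68°
|T| = 1 / 7.3167e+05 ≈ 1.3667e-06
Gain = 20 log₁₀(1.3667e-06) ≈ -117.29 dB
∠T = 0.00° − 6.68° = -6.68°

Substitute s = j200:
Numerator: 1 = 1 + j0
Denominator: (j200)^2 + 2364(j200) + 728000 = 688000 + j472800
|N| = √(1² + 0²) ≈ 1, ∠N ≈ 0.00°
|D| = √(688000² + 472800²) ≈ 8.348e+05, ∠D ≈ 34.50°
|T| = 1 / 8.348e+05 ≈ 1.1979e-06
Gain = 20 log₁₀(1.1979e-06) ≈ -118.43 dB
∠T = 0.00° − 34.50° = -34.50°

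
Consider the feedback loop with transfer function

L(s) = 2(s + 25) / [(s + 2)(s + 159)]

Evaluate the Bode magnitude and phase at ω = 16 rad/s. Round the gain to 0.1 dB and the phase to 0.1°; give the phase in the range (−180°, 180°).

At s = jω = j16:
zero (s+25): 25 + j16 → |·| = √(25²+16²) = √881 ≈ 29.682, ∠ = arctan(16/25) ≈ 32.62°
pole (s+2): 2 + j16 → |·| = √(2²+16²) = √260 ≈ 16.125, ∠ = arctan(16/2) ≈ 82.87°
pole (s+159): 159 + j16 → |·| = √(159²+16²) = √25537 ≈ 159.8, ∠ = arctan(16/159) ≈ 5.75°
|L| = 2 · 29.682 / 2576.8 ≈ 0.023038
Gain = 20 log₁₀(0.023038) ≈ -32.75 dB
∠L = 32.62° − 88.62° = -56.00°

-32.8 dB, -56.0°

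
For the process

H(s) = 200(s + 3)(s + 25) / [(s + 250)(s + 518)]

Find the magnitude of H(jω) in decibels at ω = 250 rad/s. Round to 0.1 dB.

At s = jω = j250:
zero (s+3): 3 + j250 → |·| = √(3²+250²) = √62509 ≈ 250.02, ∠ = arctan(250/3) ≈ 89.31°
zero (s+25): 25 + j250 → |·| = √(25²+250²) = √63125 ≈ 251.25, ∠ = arctan(250/25) ≈ 84.29°
pole (s+250): 250 + j250 → |·| = √(250²+250²) = √125000 ≈ 353.55, ∠ = arctan(250/250) ≈ 45.00°
pole (s+518): 518 + j250 → |·| = √(518²+250²) = √330824 ≈ 575.17, ∠ = arctan(250/518) ≈ 25.76°
|H| = 200 · 62818 / 2.0335e+05 ≈ 61.783
Gain = 20 log₁₀(61.783) ≈ 35.82 dB

35.8 dB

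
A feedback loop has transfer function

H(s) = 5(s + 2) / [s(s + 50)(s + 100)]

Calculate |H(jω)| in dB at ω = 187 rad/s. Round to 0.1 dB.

At s = jω = j187:
zero (s+2): 2 + j187 → |·| = √(2²+187²) = √34973 ≈ 187.01, ∠ = arctan(187/2) ≈ 89.39°
pole (s+50): 50 + j187 → |·| = √(50²+187²) = √37469 ≈ 193.57, ∠ = arctan(187/50) ≈ 75.03°
pole (s+100): 100 + j187 → |·| = √(100²+187²) = √44969 ≈ 212.06, ∠ = arctan(187/100) ≈ 61.86°
pole at origin: |s| = 187, ∠ = 90.00° (in denominator)
|H| = 5 · 187.01 / 7.6761e+06 ≈ 0.00012181
Gain = 20 log₁₀(0.00012181) ≈ -78.29 dB

-78.3 dB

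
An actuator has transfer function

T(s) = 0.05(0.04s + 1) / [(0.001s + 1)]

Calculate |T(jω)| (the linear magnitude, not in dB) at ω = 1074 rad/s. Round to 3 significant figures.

1.46

At ω = 1074 rad/s:
zero (1 + j1074·0.04) = 1 + j42.96 → |·| ≈ 42.972, ∠ ≈ 88.67°
pole (1 + j1074·0.001) = 1 + j1.074 → |·| ≈ 1.4675, ∠ ≈ 47.04°
|T| = 0.05 · 42.972 / (1.4675) ≈ 1.4641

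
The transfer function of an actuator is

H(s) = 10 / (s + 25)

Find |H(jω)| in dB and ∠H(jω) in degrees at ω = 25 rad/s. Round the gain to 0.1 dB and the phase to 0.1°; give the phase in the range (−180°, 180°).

-11.0 dB, -45.0°

Substitute s = j25:
Numerator: 10 = 10 + j0
Denominator: (j25) + 25 = 25 + j25
|N| = √(10² + 0²) ≈ 10, ∠N ≈ 0.00°
|D| = √(25² + 25²) ≈ 35.355, ∠D ≈ 45.00°
|H| = 10 / 35.355 ≈ 0.28285
Gain = 20 log₁₀(0.28285) ≈ -10.97 dB
∠H = 0.00° − 45.00° = -45.00°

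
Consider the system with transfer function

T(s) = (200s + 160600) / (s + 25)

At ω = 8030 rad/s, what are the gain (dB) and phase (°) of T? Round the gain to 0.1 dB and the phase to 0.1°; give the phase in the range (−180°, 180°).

46.1 dB, -5.5°

Substitute s = j8030:
Numerator: 200(j8030) + 160600 = 160600 + j1606000
Denominator: (j8030) + 25 = 25 + j8030
|N| = √(160600² + 1606000²) ≈ 1.614e+06, ∠N ≈ 84.29°
|D| = √(25² + 8030²) ≈ 8030, ∠D ≈ 89.82°
|T| = 1.614e+06 / 8030 ≈ 201
Gain = 20 log₁₀(201) ≈ 46.06 dB
∠T = 84.29° − 89.82° = -5.53°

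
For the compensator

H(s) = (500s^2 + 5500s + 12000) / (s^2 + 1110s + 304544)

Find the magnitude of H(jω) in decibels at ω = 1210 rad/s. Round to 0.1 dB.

Substitute s = j1210:
Numerator: 500(j1210)^2 + 5500(j1210) + 12000 = -732038000 + j6655000
Denominator: (j1210)^2 + 1110(j1210) + 304544 = -1159556 + j1343100
|N| = √(732038000² + 6655000²) ≈ 7.3207e+08, ∠N ≈ 179.48°
|D| = √(1159556² + 1343100²) ≈ 1.7744e+06, ∠D ≈ 130.81°
|H| = 7.3207e+08 / 1.7744e+06 ≈ 412.57
Gain = 20 log₁₀(412.57) ≈ 52.31 dB

52.3 dB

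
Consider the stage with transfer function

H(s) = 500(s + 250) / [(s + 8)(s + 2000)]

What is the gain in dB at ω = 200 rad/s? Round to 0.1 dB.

At s = jω = j200:
zero (s+250): 250 + j200 → |·| = √(250²+200²) = √102500 ≈ 320.16, ∠ = arctan(200/250) ≈ 38.66°
pole (s+8): 8 + j200 → |·| = √(8²+200²) = √40064 ≈ 200.16, ∠ = arctan(200/8) ≈ 87.71°
pole (s+2000): 2000 + j200 → |·| = √(2000²+200²) = √4040000 ≈ 2010, ∠ = arctan(200/2000) ≈ 5.71°
|H| = 500 · 320.16 / 4.0232e+05 ≈ 0.39789
Gain = 20 log₁₀(0.39789) ≈ -8.00 dB

-8.0 dB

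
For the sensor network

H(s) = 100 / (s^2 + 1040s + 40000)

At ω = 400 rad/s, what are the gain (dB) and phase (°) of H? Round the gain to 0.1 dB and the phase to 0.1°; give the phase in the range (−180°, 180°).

-72.7 dB, -106.1°

Substitute s = j400:
Numerator: 100 = 100 + j0
Denominator: (j400)^2 + 1040(j400) + 40000 = -120000 + j416000
|N| = √(100² + 0²) ≈ 100, ∠N ≈ 0.00°
|D| = √(120000² + 416000²) ≈ 4.3296e+05, ∠D ≈ 106.09°
|H| = 100 / 4.3296e+05 ≈ 0.00023097
Gain = 20 log₁₀(0.00023097) ≈ -72.73 dB
∠H = 0.00° − 106.09° = -106.09°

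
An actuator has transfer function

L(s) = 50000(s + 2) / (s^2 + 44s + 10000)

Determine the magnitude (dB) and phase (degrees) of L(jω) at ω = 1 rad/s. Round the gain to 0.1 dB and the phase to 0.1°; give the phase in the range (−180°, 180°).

21.0 dB, 26.3°

At s = jω = j1:
zero (s+2): 2 + j1 → |·| = √(2²+1²) = √5 ≈ 2.2361, ∠ = arctan(1/2) ≈ 26.57°
quadratic: (j1)² + 44·j1 + 10000 = 9999 + j44 → |·| ≈ 9999.1, ∠ ≈ 0.25°
|L| = 50000 · 2.2361 / 9999.1 ≈ 11.182
Gain = 20 log₁₀(11.182) ≈ 20.97 dB
∠L = 26.57° − 0.25° = 26.32°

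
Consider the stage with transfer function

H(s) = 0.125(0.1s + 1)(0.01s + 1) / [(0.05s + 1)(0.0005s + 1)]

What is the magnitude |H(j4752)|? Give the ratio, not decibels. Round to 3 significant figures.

4.61

At ω = 4752 rad/s:
zero (1 + j4752·0.1) = 1 + j475.2 → |·| ≈ 475.2, ∠ ≈ 89.88°
zero (1 + j4752·0.01) = 1 + j47.52 → |·| ≈ 47.531, ∠ ≈ 88.79°
pole (1 + j4752·0.05) = 1 + j237.6 → |·| ≈ 237.6, ∠ ≈ 89.76°
pole (1 + j4752·0.0005) = 1 + j2.376 → |·| ≈ 2.5779, ∠ ≈ 67.17°
|H| = 0.125 · 475.2 · 47.531 / (237.6 · 2.5779) ≈ 4.6095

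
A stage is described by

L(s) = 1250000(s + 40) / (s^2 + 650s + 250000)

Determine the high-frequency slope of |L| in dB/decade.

Each pole contributes −20 dB/decade at high frequency; each zero contributes +20 dB/decade.
Net: 1 zero(s) − 2 pole(s) → -20 dB/decade.

-20 dB/decade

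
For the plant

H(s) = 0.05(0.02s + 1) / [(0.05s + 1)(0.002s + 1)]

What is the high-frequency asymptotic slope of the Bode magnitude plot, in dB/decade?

Each pole contributes −20 dB/decade at high frequency; each zero contributes +20 dB/decade.
Net: 1 zero(s) − 2 pole(s) → -20 dB/decade.

-20 dB/decade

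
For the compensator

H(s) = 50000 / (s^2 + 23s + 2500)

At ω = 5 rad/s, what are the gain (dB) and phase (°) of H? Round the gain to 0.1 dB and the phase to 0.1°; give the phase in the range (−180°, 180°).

26.1 dB, -2.7°

At s = jω = j5:
quadratic: (j5)² + 23·j5 + 2500 = 2475 + j115 → |·| ≈ 2477.7, ∠ ≈ 2.66°
|H| = 50000 / 2477.7 ≈ 20.18
Gain = 20 log₁₀(20.18) ≈ 26.10 dB
∠H = 0.00° − 2.66° = -2.66°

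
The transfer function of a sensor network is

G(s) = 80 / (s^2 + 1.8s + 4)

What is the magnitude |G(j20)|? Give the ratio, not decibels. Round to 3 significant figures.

0.201

At s = jω = j20:
quadratic: (j20)² + 1.8·j20 + 4 = -396 + j36 → |·| ≈ 397.63, ∠ ≈ 174.81°
|G| = 80 / 397.63 ≈ 0.20119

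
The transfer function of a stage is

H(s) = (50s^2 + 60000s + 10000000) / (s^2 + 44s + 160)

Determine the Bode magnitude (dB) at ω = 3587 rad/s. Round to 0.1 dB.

34.3 dB

Substitute s = j3587:
Numerator: 50(j3587)^2 + 60000(j3587) + 10000000 = -633328450 + j215220000
Denominator: (j3587)^2 + 44(j3587) + 160 = -12866409 + j157828
|N| = √(633328450² + 215220000²) ≈ 6.689e+08, ∠N ≈ 161.23°
|D| = √(12866409² + 157828²) ≈ 1.2867e+07, ∠D ≈ 179.30°
|H| = 6.689e+08 / 1.2867e+07 ≈ 51.986
Gain = 20 log₁₀(51.986) ≈ 34.32 dB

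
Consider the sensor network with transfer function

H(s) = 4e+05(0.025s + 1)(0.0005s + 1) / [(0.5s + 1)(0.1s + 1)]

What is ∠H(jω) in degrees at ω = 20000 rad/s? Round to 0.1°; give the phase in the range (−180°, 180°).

-5.8°

At ω = 20000 rad/s:
zero (1 + j20000·0.025) = 1 + j500 → |·| ≈ 500, ∠ ≈ 89.89°
zero (1 + j20000·0.0005) = 1 + j10 → |·| ≈ 10.05, ∠ ≈ 84.29°
pole (1 + j20000·0.5) = 1 + j10000 → |·| ≈ 10000, ∠ ≈ 89.99°
pole (1 + j20000·0.1) = 1 + j2000 → |·| ≈ 2000, ∠ ≈ 89.97°
∠H = (89.89° + 84.29°) − (89.99° + 89.97°) = -5.78°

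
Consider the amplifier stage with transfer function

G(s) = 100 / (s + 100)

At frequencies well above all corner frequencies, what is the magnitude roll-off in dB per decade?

-20 dB/decade

Each pole contributes −20 dB/decade at high frequency; each zero contributes +20 dB/decade.
Net: 0 zero(s) − 1 pole(s) → -20 dB/decade.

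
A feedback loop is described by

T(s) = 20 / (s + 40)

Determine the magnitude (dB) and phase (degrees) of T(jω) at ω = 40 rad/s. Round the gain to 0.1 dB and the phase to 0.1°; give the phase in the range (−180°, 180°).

At s = jω = j40:
pole (s+40): 40 + j40 → |·| = √(40²+40²) = √3200 ≈ 56.569, ∠ = arctan(40/40) ≈ 45.00°
|T| = 20 / 56.569 ≈ 0.35355
Gain = 20 log₁₀(0.35355) ≈ -9.03 dB
∠T = 0.00° − 45.00° = -45.00°

-9.0 dB, -45.0°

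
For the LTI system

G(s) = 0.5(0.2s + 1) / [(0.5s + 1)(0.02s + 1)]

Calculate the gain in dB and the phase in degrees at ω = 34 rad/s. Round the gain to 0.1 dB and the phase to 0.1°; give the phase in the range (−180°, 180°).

At ω = 34 rad/s:
zero (1 + j34·0.2) = 1 + j6.8 → |·| ≈ 6.8731, ∠ ≈ 81.63°
pole (1 + j34·0.5) = 1 + j17 → |·| ≈ 17.029, ∠ ≈ 86.63°
pole (1 + j34·0.02) = 1 + j0.68 → |·| ≈ 1.2093, ∠ ≈ 34.22°
|G| = 0.5 · 6.8731 / (17.029 · 1.2093) ≈ 0.16688
Gain = 20 log₁₀(0.16688) ≈ -15.55 dB
∠G = (81.63°) − (86.63° + 34.22°) = -39.22°

-15.6 dB, -39.2°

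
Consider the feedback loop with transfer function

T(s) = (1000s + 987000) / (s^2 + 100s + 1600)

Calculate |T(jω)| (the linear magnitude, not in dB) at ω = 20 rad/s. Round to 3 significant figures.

423

Substitute s = j20:
Numerator: 1000(j20) + 987000 = 987000 + j20000
Denominator: (j20)^2 + 100(j20) + 1600 = 1200 + j2000
|N| = √(987000² + 20000²) ≈ 9.872e+05, ∠N ≈ 1.16°
|D| = √(1200² + 2000²) ≈ 2332.4, ∠D ≈ 59.04°
|T| = 9.872e+05 / 2332.4 ≈ 423.26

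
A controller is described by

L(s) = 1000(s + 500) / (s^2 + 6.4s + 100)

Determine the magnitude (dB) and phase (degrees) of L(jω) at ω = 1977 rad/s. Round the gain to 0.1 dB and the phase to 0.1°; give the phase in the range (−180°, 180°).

-5.7 dB, -104.0°

At s = jω = j1977:
zero (s+500): 500 + j1977 → |·| = √(500²+1977²) = √4158529 ≈ 2039.2, ∠ = arctan(1977/500) ≈ 75.81°
quadratic: (j1977)² + 6.4·j1977 + 100 = -3908429 + j12652.8 → |·| ≈ 3.9084e+06, ∠ ≈ 179.81°
|L| = 1000 · 2039.2 / 3.9084e+06 ≈ 0.52175
Gain = 20 log₁₀(0.52175) ≈ -5.65 dB
∠L = 75.81° − 179.81° = -104.00°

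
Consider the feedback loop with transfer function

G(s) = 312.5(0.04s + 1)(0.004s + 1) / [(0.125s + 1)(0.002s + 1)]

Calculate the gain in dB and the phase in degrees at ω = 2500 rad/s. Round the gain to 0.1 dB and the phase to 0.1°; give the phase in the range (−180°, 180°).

45.9 dB, 5.2°

At ω = 2500 rad/s:
zero (1 + j2500·0.04) = 1 + j100 → |·| ≈ 100, ∠ ≈ 89.43°
zero (1 + j2500·0.004) = 1 + j10 → |·| ≈ 10.05, ∠ ≈ 84.29°
pole (1 + j2500·0.125) = 1 + j312.5 → |·| ≈ 312.5, ∠ ≈ 89.82°
pole (1 + j2500·0.002) = 1 + j5 → |·| ≈ 5.099, ∠ ≈ 78.69°
|G| = 312.5 · 100 · 10.05 / (312.5 · 5.099) ≈ 197.1
Gain = 20 log₁₀(197.1) ≈ 45.89 dB
∠G = (89.43° + 84.29°) − (89.82° + 78.69°) = 5.21°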